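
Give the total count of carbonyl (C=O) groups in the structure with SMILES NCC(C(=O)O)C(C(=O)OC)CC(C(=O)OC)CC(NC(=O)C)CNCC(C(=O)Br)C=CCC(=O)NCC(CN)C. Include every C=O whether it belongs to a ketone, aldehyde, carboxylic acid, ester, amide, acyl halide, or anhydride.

6

CH(COOH): carboxylic acid, 1 C=O (running total 1).
CH(COOCH3): ester, 1 C=O (running total 2).
CH(COOCH3): ester, 1 C=O (running total 3).
CH(NHCOCH3): amide, 1 C=O (running total 4).
CH(COBr): acyl halide, 1 C=O (running total 5).
CH2CONHCH2: amide, 1 C=O (running total 6).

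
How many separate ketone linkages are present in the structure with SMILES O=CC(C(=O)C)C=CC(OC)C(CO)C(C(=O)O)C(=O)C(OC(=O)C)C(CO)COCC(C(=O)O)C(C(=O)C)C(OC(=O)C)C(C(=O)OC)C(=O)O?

3

Working along the chain:
  OHC: terminal –CHO: carbonyl C bonded to H and C → aldehyde.
  CH(COCH3): pendant –COCH3: carbonyl C bonded to two carbons → ketone.
  CH=CH: C=C double bond → alkene.
  CH(OCH3): pendant –OCH3: C–O–C with sp³ C, no adjacent C=O → ether.
  CH(CH2OH): pendant –CH2OH on an sp³ backbone C → alcohol.
  CH(COOH): pendant –COOH: carbonyl C bonded to C and –OH → carboxylic acid.
  CO: –C(=O)– with carbon on both sides → ketone.
  CH(OCOCH3): pendant –OC(=O)CH3: an acyloxy group → ester.
  CH(CH2OH): pendant –CH2OH on an sp³ backbone C → alcohol.
  CH2OCH2: C–O–C with sp³ carbons on both sides and no adjacent C=O → ether.
  CH(COOH): pendant –COOH: carbonyl C bonded to C and –OH → carboxylic acid.
  CH(COCH3): pendant –COCH3: carbonyl C bonded to two carbons → ketone.
  CH(OCOCH3): pendant –OC(=O)CH3: an acyloxy group → ester.
  CH(COOCH3): pendant –COOCH3: carbonyl C bonded to C and –OCH3 → ester.
  COOH: –COOH: carbonyl C bonded to –OH and C → carboxylic acid (the –OH is not a separate alcohol).
Ketone appears at: CH(COCH3), CO, CH(COCH3) → 3.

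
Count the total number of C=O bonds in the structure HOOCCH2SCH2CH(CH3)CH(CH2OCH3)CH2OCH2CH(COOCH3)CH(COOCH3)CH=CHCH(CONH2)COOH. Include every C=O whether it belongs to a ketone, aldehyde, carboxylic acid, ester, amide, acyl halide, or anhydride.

HOOC: carboxylic acid, 1 C=O (running total 1).
CH(COOCH3): ester, 1 C=O (running total 2).
CH(COOCH3): ester, 1 C=O (running total 3).
CH(CONH2): amide, 1 C=O (running total 4).
COOH: carboxylic acid, 1 C=O (running total 5).

5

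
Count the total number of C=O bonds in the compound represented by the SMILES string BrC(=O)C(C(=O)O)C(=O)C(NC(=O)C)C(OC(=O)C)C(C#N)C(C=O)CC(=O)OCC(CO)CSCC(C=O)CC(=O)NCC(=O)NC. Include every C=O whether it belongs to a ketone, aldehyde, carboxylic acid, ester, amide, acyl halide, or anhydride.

10

BrCO: acyl halide, 1 C=O (running total 1).
CH(COOH): carboxylic acid, 1 C=O (running total 2).
CO: ketone, 1 C=O (running total 3).
CH(NHCOCH3): amide, 1 C=O (running total 4).
CH(OCOCH3): ester, 1 C=O (running total 5).
CH(CHO): aldehyde, 1 C=O (running total 6).
CH2COOCH2: ester, 1 C=O (running total 7).
CH(CHO): aldehyde, 1 C=O (running total 8).
CH2CONHCH2: amide, 1 C=O (running total 9).
CONHCH3: amide, 1 C=O (running total 10).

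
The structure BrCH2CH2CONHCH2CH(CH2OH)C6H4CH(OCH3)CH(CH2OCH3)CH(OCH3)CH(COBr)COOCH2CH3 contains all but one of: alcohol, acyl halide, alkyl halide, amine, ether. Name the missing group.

acyl halide: present (CH(COBr) — pendant –C(=O)X: carbonyl C bonded to C and halogen → acyl halide).
alcohol: present (CH(CH2OH) — pendant –CH2OH on an sp³ backbone C → alcohol).
ether: present (CH(OCH3) — pendant –OCH3: C–O–C with sp³ C, no adjacent C=O → ether).
alkyl halide: present (BrCH2 — halogen on an sp³ carbon → alkyl halide).
amine: absent. In CH2CONHCH2, the nitrogen is bonded directly to a carbonyl carbon, making it part of an amide, not a free amine.

amine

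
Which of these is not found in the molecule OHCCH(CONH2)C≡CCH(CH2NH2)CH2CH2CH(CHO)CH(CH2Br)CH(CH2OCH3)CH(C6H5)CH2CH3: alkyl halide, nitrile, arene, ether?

arene: present (CH(C6H5) — pendant –C6H5: benzene ring → arene).
ether: present (CH(CH2OCH3) — pendant –CH2OCH3: C–O–C linkage → ether).
alkyl halide: present (CH(CH2Br) — pendant –CH2X: halogen on sp³ carbon → alkyl halide).
nitrile: absent. In C≡C, the triple bond is C≡C, not C≡N.

nitrile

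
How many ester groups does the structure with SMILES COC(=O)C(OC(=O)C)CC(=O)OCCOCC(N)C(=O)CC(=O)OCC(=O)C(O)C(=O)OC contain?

Reading the structure from left to right:
  CH3OOC: CH3O–C(=O)–: carbonyl C bonded to C and to –OCH3 → ester (not ketone + ether).
  CH(OCOCH3): pendant –OC(=O)CH3: an acyloxy group → ester.
  CH2COOCH2: –C(=O)–O–C with C on the carbonyl side → ester.
  CH2OCH2: C–O–C with sp³ carbons on both sides and no adjacent C=O → ether.
  CH(NH2): –NH2 on an sp³ carbon with no adjacent C=O → amine.
  CO: –C(=O)– with carbon on both sides → ketone.
  CH2COOCH2: –C(=O)–O–C with C on the carbonyl side → ester.
  CO: –C(=O)– with carbon on both sides → ketone.
  CH(OH): –OH on an sp³ carbon → alcohol (secondary).
  COOCH3: –C(=O)OCH3: carbonyl C bonded to C and to –OCH3 → ester (not ketone + ether).
Ester appears at: CH3OOC, CH(OCOCH3), CH2COOCH2, CH2COOCH2, COOCH3 → 5.

5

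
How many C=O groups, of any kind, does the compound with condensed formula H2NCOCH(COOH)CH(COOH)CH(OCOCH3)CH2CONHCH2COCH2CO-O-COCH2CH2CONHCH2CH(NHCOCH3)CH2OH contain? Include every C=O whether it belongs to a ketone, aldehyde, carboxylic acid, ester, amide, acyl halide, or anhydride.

10

H2NCO: amide, 1 C=O (running total 1).
CH(COOH): carboxylic acid, 1 C=O (running total 2).
CH(COOH): carboxylic acid, 1 C=O (running total 3).
CH(OCOCH3): ester, 1 C=O (running total 4).
CH2CONHCH2: amide, 1 C=O (running total 5).
CO: ketone, 1 C=O (running total 6).
CH2CO-O-COCH2: anhydride, 2 C=O (running total 8).
CH2CONHCH2: amide, 1 C=O (running total 9).
CH(NHCOCH3): amide, 1 C=O (running total 10).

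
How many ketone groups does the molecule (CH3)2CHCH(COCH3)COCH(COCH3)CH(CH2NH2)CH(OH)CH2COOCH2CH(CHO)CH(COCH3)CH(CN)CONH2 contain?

4

Reading the structure from left to right:
  CH(COCH3): pendant –COCH3: carbonyl C bonded to two carbons → ketone.
  CO: –C(=O)– with carbon on both sides → ketone.
  CH(COCH3): pendant –COCH3: carbonyl C bonded to two carbons → ketone.
  CH(CH2NH2): pendant –CH2NH2: N on sp³ C, no adjacent C=O → amine.
  CH(OH): –OH on an sp³ carbon → alcohol (secondary).
  CH2COOCH2: –C(=O)–O–C with C on the carbonyl side → ester.
  CH(CHO): pendant –CHO: carbonyl C bonded to C and H → aldehyde.
  CH(COCH3): pendant –COCH3: carbonyl C bonded to two carbons → ketone.
  CH(CN): pendant –C≡N: nitrile.
  CONH2: –C(=O)NH2: carbonyl C bonded to C and to N → amide (the N is not a separate amine).
Ketone appears at: CH(COCH3), CO, CH(COCH3), CH(COCH3) → 4.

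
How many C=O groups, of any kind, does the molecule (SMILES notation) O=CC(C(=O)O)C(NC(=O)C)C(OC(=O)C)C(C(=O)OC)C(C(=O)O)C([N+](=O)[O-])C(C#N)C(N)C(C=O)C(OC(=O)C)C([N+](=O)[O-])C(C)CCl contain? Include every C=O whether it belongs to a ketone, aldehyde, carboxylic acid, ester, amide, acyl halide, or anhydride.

8

OHC: aldehyde, 1 C=O (running total 1).
CH(COOH): carboxylic acid, 1 C=O (running total 2).
CH(NHCOCH3): amide, 1 C=O (running total 3).
CH(OCOCH3): ester, 1 C=O (running total 4).
CH(COOCH3): ester, 1 C=O (running total 5).
CH(COOH): carboxylic acid, 1 C=O (running total 6).
CH(CHO): aldehyde, 1 C=O (running total 7).
CH(OCOCH3): ester, 1 C=O (running total 8).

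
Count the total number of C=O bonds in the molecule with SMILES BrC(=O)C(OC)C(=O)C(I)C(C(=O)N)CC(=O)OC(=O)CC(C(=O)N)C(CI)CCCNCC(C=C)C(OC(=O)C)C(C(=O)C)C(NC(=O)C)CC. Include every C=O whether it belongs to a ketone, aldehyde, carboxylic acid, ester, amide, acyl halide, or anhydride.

9

BrCO: acyl halide, 1 C=O (running total 1).
CO: ketone, 1 C=O (running total 2).
CH(CONH2): amide, 1 C=O (running total 3).
CH2CO-O-COCH2: anhydride, 2 C=O (running total 5).
CH(CONH2): amide, 1 C=O (running total 6).
CH(OCOCH3): ester, 1 C=O (running total 7).
CH(COCH3): ketone, 1 C=O (running total 8).
CH(NHCOCH3): amide, 1 C=O (running total 9).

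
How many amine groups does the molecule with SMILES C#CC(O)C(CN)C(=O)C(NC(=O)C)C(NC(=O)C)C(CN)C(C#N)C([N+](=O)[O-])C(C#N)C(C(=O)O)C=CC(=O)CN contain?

C≡C triple bond → alkyne.
–OH on an sp³ carbon → alcohol (secondary).
pendant –CH2NH2: N on sp³ C, no adjacent C=O → amine.
–C(=O)– with carbon on both sides → ketone.
pendant –NHC(=O)CH3: N bonded to a carbonyl → amide (not amine).
pendant –NHC(=O)CH3: N bonded to a carbonyl → amide (not amine).
pendant –CH2NH2: N on sp³ C, no adjacent C=O → amine.
pendant –C≡N: nitrile.
–NO2 on an sp³ carbon → nitro (the N=O is not a carbonyl).
pendant –C≡N: nitrile.
pendant –COOH: carbonyl C bonded to C and –OH → carboxylic acid.
C=C double bond → alkene.
–C(=O)– with carbon on both sides → ketone.
–NH2 on an sp³ carbon with no adjacent C=O → amine.
Amine appears at: CH(CH2NH2), CH(CH2NH2), CH2NH2 → 3.

3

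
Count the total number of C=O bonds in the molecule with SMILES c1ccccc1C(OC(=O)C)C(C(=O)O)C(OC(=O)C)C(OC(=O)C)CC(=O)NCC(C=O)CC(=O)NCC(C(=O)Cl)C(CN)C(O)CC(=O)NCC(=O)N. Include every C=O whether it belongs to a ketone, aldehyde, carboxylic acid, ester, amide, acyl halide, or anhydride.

CH(OCOCH3): ester, 1 C=O (running total 1).
CH(COOH): carboxylic acid, 1 C=O (running total 2).
CH(OCOCH3): ester, 1 C=O (running total 3).
CH(OCOCH3): ester, 1 C=O (running total 4).
CH2CONHCH2: amide, 1 C=O (running total 5).
CH(CHO): aldehyde, 1 C=O (running total 6).
CH2CONHCH2: amide, 1 C=O (running total 7).
CH(COCl): acyl halide, 1 C=O (running total 8).
CH2CONHCH2: amide, 1 C=O (running total 9).
CONH2: amide, 1 C=O (running total 10).

10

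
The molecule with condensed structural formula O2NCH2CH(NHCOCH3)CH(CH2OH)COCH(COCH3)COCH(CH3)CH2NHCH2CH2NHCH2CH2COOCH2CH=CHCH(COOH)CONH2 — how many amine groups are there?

Reading the structure from left to right:
  O2NCH2: –NO2 on carbon → nitro group.
  CH(NHCOCH3): pendant –NHC(=O)CH3: N bonded to a carbonyl → amide (not amine).
  CH(CH2OH): pendant –CH2OH on an sp³ backbone C → alcohol.
  CO: –C(=O)– with carbon on both sides → ketone.
  CH(COCH3): pendant –COCH3: carbonyl C bonded to two carbons → ketone.
  CO: –C(=O)– with carbon on both sides → ketone.
  CH2NHCH2: C–N–C with sp³ carbons and no adjacent C=O → amine (secondary).
  CH2NHCH2: C–N–C with sp³ carbons and no adjacent C=O → amine (secondary).
  CH2COOCH2: –C(=O)–O–C with C on the carbonyl side → ester.
  CH=CH: C=C double bond → alkene.
  CH(COOH): pendant –COOH: carbonyl C bonded to C and –OH → carboxylic acid.
  CONH2: –C(=O)NH2: carbonyl C bonded to C and to N → amide (the N is not a separate amine).
Amine appears at: CH2NHCH2, CH2NHCH2 → 2.

2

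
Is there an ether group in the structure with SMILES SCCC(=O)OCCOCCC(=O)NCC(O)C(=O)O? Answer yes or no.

yes

–SH on an sp³ carbon → thiol.
–C(=O)–O–C with C on the carbonyl side → ester.
C–O–C with sp³ carbons on both sides and no adjacent C=O → ether.
–C(=O)–N– linkage → amide (the N is not an amine).
–OH on an sp³ carbon → alcohol (secondary).
–COOH: carbonyl C bonded to –OH and C → carboxylic acid (the –OH is not a separate alcohol).
The CH2OCH2 segment supplies the ether: C–O–C with sp³ carbons on both sides and no adjacent C=O → ether.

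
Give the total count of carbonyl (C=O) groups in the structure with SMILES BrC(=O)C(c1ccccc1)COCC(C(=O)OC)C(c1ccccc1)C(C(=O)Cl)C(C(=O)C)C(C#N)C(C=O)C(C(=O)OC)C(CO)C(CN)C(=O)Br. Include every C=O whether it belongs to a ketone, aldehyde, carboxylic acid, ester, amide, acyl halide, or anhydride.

BrCO: acyl halide, 1 C=O (running total 1).
CH(COOCH3): ester, 1 C=O (running total 2).
CH(COCl): acyl halide, 1 C=O (running total 3).
CH(COCH3): ketone, 1 C=O (running total 4).
CH(CHO): aldehyde, 1 C=O (running total 5).
CH(COOCH3): ester, 1 C=O (running total 6).
COBr: acyl halide, 1 C=O (running total 7).

7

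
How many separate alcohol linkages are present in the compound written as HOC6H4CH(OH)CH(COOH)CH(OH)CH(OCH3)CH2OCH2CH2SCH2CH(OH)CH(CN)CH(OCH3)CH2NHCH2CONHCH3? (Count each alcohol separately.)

–OH attached directly to an aromatic ring → phenol (not alcohol); the ring itself is an arene.
–OH on an sp³ carbon → alcohol (secondary).
pendant –COOH: carbonyl C bonded to C and –OH → carboxylic acid.
–OH on an sp³ carbon → alcohol (secondary).
pendant –OCH3: C–O–C with sp³ C, no adjacent C=O → ether.
C–O–C with sp³ carbons on both sides and no adjacent C=O → ether.
C–S–C linkage → sulfide (thioether).
–OH on an sp³ carbon → alcohol (secondary).
pendant –C≡N: nitrile.
pendant –OCH3: C–O–C with sp³ C, no adjacent C=O → ether.
C–N–C with sp³ carbons and no adjacent C=O → amine (secondary).
–C(=O)NHCH3: carbonyl C bonded to C and to N → amide (the N is not an amine).
Alcohol appears at: CH(OH), CH(OH), CH(OH) → 3.

3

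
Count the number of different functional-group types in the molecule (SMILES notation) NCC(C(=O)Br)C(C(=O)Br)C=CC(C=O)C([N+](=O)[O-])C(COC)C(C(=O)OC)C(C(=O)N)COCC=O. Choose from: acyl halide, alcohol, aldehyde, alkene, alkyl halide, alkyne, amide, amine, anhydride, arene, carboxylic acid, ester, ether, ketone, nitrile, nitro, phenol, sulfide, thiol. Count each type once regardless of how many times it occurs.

8

Taking each segment in turn:
  H2NCH2: –NH2 on an sp³ carbon with no adjacent C=O → amine.
  CH(COBr): pendant –C(=O)X: carbonyl C bonded to C and halogen → acyl halide.
  CH(COBr): pendant –C(=O)X: carbonyl C bonded to C and halogen → acyl halide.
  CH=CH: C=C double bond → alkene.
  CH(CHO): pendant –CHO: carbonyl C bonded to C and H → aldehyde.
  CH(NO2): –NO2 on an sp³ carbon → nitro (the N=O is not a carbonyl).
  CH(CH2OCH3): pendant –CH2OCH3: C–O–C linkage → ether.
  CH(COOCH3): pendant –COOCH3: carbonyl C bonded to C and –OCH3 → ester.
  CH(CONH2): pendant –CONH2: carbonyl C bonded to C and N → amide.
  CH2OCH2: C–O–C with sp³ carbons on both sides and no adjacent C=O → ether.
  CHO: terminal –CHO: carbonyl C bonded to H and C → aldehyde.
Distinct types present: acyl halide, aldehyde, alkene, amide, amine, ester, ether, nitro.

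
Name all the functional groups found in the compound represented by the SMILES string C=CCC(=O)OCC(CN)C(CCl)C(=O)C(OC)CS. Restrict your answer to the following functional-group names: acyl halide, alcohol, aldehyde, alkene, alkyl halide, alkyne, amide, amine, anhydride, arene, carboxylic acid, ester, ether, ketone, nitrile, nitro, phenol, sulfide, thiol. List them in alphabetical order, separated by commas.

Taking each segment in turn:
  CH2=CH: C=C double bond → alkene.
  CH2COOCH2: –C(=O)–O–C with C on the carbonyl side → ester.
  CH(CH2NH2): pendant –CH2NH2: N on sp³ C, no adjacent C=O → amine.
  CH(CH2Cl): pendant –CH2X: halogen on sp³ carbon → alkyl halide.
  CO: –C(=O)– with carbon on both sides → ketone.
  CH(OCH3): pendant –OCH3: C–O–C with sp³ C, no adjacent C=O → ether.
  CH2SH: –SH on an sp³ carbon → thiol.

alkene, alkyl halide, amine, ester, ether, ketone, thiol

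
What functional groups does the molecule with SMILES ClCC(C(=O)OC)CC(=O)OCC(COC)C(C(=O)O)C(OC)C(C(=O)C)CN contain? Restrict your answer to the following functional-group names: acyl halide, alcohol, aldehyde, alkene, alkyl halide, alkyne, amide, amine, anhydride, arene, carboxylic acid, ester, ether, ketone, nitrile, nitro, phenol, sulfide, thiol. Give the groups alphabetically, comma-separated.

alkyl halide, amine, carboxylic acid, ester, ether, ketone

Working along the chain:
  ClCH2: halogen on an sp³ carbon → alkyl halide.
  CH(COOCH3): pendant –COOCH3: carbonyl C bonded to C and –OCH3 → ester.
  CH2COOCH2: –C(=O)–O–C with C on the carbonyl side → ester.
  CH(CH2OCH3): pendant –CH2OCH3: C–O–C linkage → ether.
  CH(COOH): pendant –COOH: carbonyl C bonded to C and –OH → carboxylic acid.
  CH(OCH3): pendant –OCH3: C–O–C with sp³ C, no adjacent C=O → ether.
  CH(COCH3): pendant –COCH3: carbonyl C bonded to two carbons → ketone.
  CH2NH2: –NH2 on an sp³ carbon with no adjacent C=O → amine.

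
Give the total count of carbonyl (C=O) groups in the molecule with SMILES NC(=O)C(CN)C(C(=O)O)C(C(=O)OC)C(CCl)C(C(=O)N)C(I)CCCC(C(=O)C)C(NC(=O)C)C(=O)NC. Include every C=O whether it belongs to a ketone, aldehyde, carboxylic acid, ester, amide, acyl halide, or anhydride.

H2NCO: amide, 1 C=O (running total 1).
CH(COOH): carboxylic acid, 1 C=O (running total 2).
CH(COOCH3): ester, 1 C=O (running total 3).
CH(CONH2): amide, 1 C=O (running total 4).
CH(COCH3): ketone, 1 C=O (running total 5).
CH(NHCOCH3): amide, 1 C=O (running total 6).
CONHCH3: amide, 1 C=O (running total 7).

7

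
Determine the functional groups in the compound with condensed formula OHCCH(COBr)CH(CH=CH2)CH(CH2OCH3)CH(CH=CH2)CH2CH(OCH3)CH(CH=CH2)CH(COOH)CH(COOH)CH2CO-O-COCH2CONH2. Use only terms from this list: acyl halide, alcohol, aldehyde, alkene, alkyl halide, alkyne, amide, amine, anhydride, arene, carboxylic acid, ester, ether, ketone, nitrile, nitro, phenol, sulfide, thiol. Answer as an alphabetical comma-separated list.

terminal –CHO: carbonyl C bonded to H and C → aldehyde.
pendant –C(=O)X: carbonyl C bonded to C and halogen → acyl halide.
pendant –CH=CH2: C=C double bond → alkene.
pendant –CH2OCH3: C–O–C linkage → ether.
pendant –CH=CH2: C=C double bond → alkene.
pendant –OCH3: C–O–C with sp³ C, no adjacent C=O → ether.
pendant –CH=CH2: C=C double bond → alkene.
pendant –COOH: carbonyl C bonded to C and –OH → carboxylic acid.
pendant –COOH: carbonyl C bonded to C and –OH → carboxylic acid.
two acyl groups sharing one oxygen, –C(=O)–O–C(=O)– → anhydride.
–C(=O)NH2: carbonyl C bonded to C and to N → amide (the N is not a separate amine).

acyl halide, aldehyde, alkene, amide, anhydride, carboxylic acid, ether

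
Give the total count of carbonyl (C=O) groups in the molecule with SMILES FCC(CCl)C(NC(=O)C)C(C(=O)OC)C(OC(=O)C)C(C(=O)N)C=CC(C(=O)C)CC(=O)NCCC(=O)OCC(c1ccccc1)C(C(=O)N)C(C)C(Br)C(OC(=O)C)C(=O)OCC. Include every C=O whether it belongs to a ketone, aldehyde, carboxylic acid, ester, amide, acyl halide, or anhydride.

CH(NHCOCH3): amide, 1 C=O (running total 1).
CH(COOCH3): ester, 1 C=O (running total 2).
CH(OCOCH3): ester, 1 C=O (running total 3).
CH(CONH2): amide, 1 C=O (running total 4).
CH(COCH3): ketone, 1 C=O (running total 5).
CH2CONHCH2: amide, 1 C=O (running total 6).
CH2COOCH2: ester, 1 C=O (running total 7).
CH(CONH2): amide, 1 C=O (running total 8).
CH(OCOCH3): ester, 1 C=O (running total 9).
COOCH2CH3: ester, 1 C=O (running total 10).

10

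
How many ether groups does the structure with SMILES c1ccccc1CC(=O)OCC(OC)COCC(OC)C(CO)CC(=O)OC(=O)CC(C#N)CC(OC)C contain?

Taking each segment in turn:
  C6H5: C6H5– phenyl ring → arene.
  CH2COOCH2: –C(=O)–O–C with C on the carbonyl side → ester.
  CH(OCH3): pendant –OCH3: C–O–C with sp³ C, no adjacent C=O → ether.
  CH2OCH2: C–O–C with sp³ carbons on both sides and no adjacent C=O → ether.
  CH(OCH3): pendant –OCH3: C–O–C with sp³ C, no adjacent C=O → ether.
  CH(CH2OH): pendant –CH2OH on an sp³ backbone C → alcohol.
  CH2CO-O-COCH2: two acyl groups sharing one oxygen, –C(=O)–O–C(=O)– → anhydride.
  CH(CN): pendant –C≡N: nitrile.
  CH(OCH3): pendant –OCH3: C–O–C with sp³ C, no adjacent C=O → ether.
Ether appears at: CH(OCH3), CH2OCH2, CH(OCH3), CH(OCH3) → 4.

4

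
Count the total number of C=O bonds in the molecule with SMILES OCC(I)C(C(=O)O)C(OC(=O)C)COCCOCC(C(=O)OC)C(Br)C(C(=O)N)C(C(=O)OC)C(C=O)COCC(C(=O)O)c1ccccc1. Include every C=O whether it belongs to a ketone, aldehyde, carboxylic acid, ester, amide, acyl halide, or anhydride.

7

CH(COOH): carboxylic acid, 1 C=O (running total 1).
CH(OCOCH3): ester, 1 C=O (running total 2).
CH(COOCH3): ester, 1 C=O (running total 3).
CH(CONH2): amide, 1 C=O (running total 4).
CH(COOCH3): ester, 1 C=O (running total 5).
CH(CHO): aldehyde, 1 C=O (running total 6).
CH(COOH): carboxylic acid, 1 C=O (running total 7).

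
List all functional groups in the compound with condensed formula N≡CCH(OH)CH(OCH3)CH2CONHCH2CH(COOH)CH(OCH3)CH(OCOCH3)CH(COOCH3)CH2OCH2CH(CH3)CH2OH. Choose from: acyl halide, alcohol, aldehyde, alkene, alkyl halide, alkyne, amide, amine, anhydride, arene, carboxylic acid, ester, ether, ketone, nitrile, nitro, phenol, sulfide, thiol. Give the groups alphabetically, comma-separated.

Working along the chain:
  N≡C: N≡C–: carbon triple-bonded to nitrogen → nitrile.
  CH(OH): –OH on an sp³ carbon → alcohol (secondary).
  CH(OCH3): pendant –OCH3: C–O–C with sp³ C, no adjacent C=O → ether.
  CH2CONHCH2: –C(=O)–N– linkage → amide (the N is not an amine).
  CH(COOH): pendant –COOH: carbonyl C bonded to C and –OH → carboxylic acid.
  CH(OCH3): pendant –OCH3: C–O–C with sp³ C, no adjacent C=O → ether.
  CH(OCOCH3): pendant –OC(=O)CH3: an acyloxy group → ester.
  CH(COOCH3): pendant –COOCH3: carbonyl C bonded to C and –OCH3 → ester.
  CH2OCH2: C–O–C with sp³ carbons on both sides and no adjacent C=O → ether.
  CH2OH: –OH on an sp³ carbon → alcohol.

alcohol, amide, carboxylic acid, ester, ether, nitrile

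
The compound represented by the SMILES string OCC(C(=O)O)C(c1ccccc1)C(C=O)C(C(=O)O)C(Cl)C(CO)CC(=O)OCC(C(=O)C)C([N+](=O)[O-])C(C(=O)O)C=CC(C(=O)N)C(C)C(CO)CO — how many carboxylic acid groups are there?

3

HO– on an sp³ carbon → alcohol.
pendant –COOH: carbonyl C bonded to C and –OH → carboxylic acid.
pendant –C6H5: benzene ring → arene.
pendant –CHO: carbonyl C bonded to C and H → aldehyde.
pendant –COOH: carbonyl C bonded to C and –OH → carboxylic acid.
halogen on an sp³ carbon → alkyl halide.
pendant –CH2OH on an sp³ backbone C → alcohol.
–C(=O)–O–C with C on the carbonyl side → ester.
pendant –COCH3: carbonyl C bonded to two carbons → ketone.
–NO2 on an sp³ carbon → nitro (the N=O is not a carbonyl).
pendant –COOH: carbonyl C bonded to C and –OH → carboxylic acid.
C=C double bond → alkene.
pendant –CONH2: carbonyl C bonded to C and N → amide.
pendant –CH2OH on an sp³ backbone C → alcohol.
–OH on an sp³ carbon → alcohol.
Carboxylic acid appears at: CH(COOH), CH(COOH), CH(COOH) → 3.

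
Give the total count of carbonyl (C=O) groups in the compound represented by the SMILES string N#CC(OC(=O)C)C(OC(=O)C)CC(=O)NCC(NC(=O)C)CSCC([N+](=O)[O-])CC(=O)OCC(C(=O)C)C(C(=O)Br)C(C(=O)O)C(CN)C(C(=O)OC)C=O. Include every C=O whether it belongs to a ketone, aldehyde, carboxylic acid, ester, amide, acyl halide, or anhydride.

CH(OCOCH3): ester, 1 C=O (running total 1).
CH(OCOCH3): ester, 1 C=O (running total 2).
CH2CONHCH2: amide, 1 C=O (running total 3).
CH(NHCOCH3): amide, 1 C=O (running total 4).
CH2COOCH2: ester, 1 C=O (running total 5).
CH(COCH3): ketone, 1 C=O (running total 6).
CH(COBr): acyl halide, 1 C=O (running total 7).
CH(COOH): carboxylic acid, 1 C=O (running total 8).
CH(COOCH3): ester, 1 C=O (running total 9).
CHO: aldehyde, 1 C=O (running total 10).

10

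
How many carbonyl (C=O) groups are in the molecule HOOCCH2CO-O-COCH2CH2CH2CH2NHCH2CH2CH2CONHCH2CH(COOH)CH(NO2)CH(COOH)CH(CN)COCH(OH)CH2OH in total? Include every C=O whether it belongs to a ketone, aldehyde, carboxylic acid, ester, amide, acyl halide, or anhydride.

7

HOOC: carboxylic acid, 1 C=O (running total 1).
CH2CO-O-COCH2: anhydride, 2 C=O (running total 3).
CH2CONHCH2: amide, 1 C=O (running total 4).
CH(COOH): carboxylic acid, 1 C=O (running total 5).
CH(COOH): carboxylic acid, 1 C=O (running total 6).
CO: ketone, 1 C=O (running total 7).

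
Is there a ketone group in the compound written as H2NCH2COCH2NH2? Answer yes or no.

yes

Reading the structure from left to right:
  H2NCH2: –NH2 on an sp³ carbon with no adjacent C=O → amine.
  CO: –C(=O)– with carbon on both sides → ketone.
  CH2NH2: –NH2 on an sp³ carbon with no adjacent C=O → amine.
The CO segment supplies the ketone: –C(=O)– with carbon on both sides → ketone.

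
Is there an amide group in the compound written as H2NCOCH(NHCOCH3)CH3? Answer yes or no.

Reading the structure from left to right:
  H2NCO: –C(=O)NH2: carbonyl C bonded to C and to N → amide (the N is not a separate amine).
  CH(NHCOCH3): pendant –NHC(=O)CH3: N bonded to a carbonyl → amide (not amine).
The H2NCO segment supplies the amide: –C(=O)NH2: carbonyl C bonded to C and to N → amide (the N is not a separate amine).

yes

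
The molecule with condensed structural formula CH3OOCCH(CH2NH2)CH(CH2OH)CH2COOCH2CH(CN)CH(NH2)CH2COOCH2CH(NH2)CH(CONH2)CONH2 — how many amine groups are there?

Working along the chain:
  CH3OOC: CH3O–C(=O)–: carbonyl C bonded to C and to –OCH3 → ester (not ketone + ether).
  CH(CH2NH2): pendant –CH2NH2: N on sp³ C, no adjacent C=O → amine.
  CH(CH2OH): pendant –CH2OH on an sp³ backbone C → alcohol.
  CH2COOCH2: –C(=O)–O–C with C on the carbonyl side → ester.
  CH(CN): pendant –C≡N: nitrile.
  CH(NH2): –NH2 on an sp³ carbon with no adjacent C=O → amine.
  CH2COOCH2: –C(=O)–O–C with C on the carbonyl side → ester.
  CH(NH2): –NH2 on an sp³ carbon with no adjacent C=O → amine.
  CH(CONH2): pendant –CONH2: carbonyl C bonded to C and N → amide.
  CONH2: –C(=O)NH2: carbonyl C bonded to C and to N → amide (the N is not a separate amine).
Amine appears at: CH(CH2NH2), CH(NH2), CH(NH2) → 3.

3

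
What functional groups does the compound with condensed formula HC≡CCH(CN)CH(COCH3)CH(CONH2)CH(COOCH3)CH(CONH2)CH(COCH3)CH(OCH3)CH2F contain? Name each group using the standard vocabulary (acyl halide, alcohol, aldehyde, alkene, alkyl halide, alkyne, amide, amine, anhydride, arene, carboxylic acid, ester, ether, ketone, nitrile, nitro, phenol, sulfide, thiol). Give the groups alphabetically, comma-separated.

alkyl halide, alkyne, amide, ester, ether, ketone, nitrile

C≡C triple bond → alkyne.
pendant –C≡N: nitrile.
pendant –COCH3: carbonyl C bonded to two carbons → ketone.
pendant –CONH2: carbonyl C bonded to C and N → amide.
pendant –COOCH3: carbonyl C bonded to C and –OCH3 → ester.
pendant –CONH2: carbonyl C bonded to C and N → amide.
pendant –COCH3: carbonyl C bonded to two carbons → ketone.
pendant –OCH3: C–O–C with sp³ C, no adjacent C=O → ether.
halogen on an sp³ carbon → alkyl halide.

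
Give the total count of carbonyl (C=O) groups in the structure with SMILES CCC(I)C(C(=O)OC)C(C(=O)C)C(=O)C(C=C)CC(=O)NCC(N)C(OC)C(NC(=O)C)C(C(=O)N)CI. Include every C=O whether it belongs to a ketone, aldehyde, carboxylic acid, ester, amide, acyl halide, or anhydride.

CH(COOCH3): ester, 1 C=O (running total 1).
CH(COCH3): ketone, 1 C=O (running total 2).
CO: ketone, 1 C=O (running total 3).
CH2CONHCH2: amide, 1 C=O (running total 4).
CH(NHCOCH3): amide, 1 C=O (running total 5).
CH(CONH2): amide, 1 C=O (running total 6).

6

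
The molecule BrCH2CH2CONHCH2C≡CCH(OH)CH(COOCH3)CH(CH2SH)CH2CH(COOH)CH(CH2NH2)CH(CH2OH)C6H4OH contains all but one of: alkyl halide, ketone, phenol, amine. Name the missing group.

ketone

alkyl halide: present (BrCH2 — halogen on an sp³ carbon → alkyl halide).
phenol: present (C6H4OH — –OH attached directly to an aromatic ring → phenol (not alcohol); the ring itself is an arene).
amine: present (CH(CH2NH2) — pendant –CH2NH2: N on sp³ C, no adjacent C=O → amine).
ketone: absent. In CH(COOCH3), the C=O is bonded to an –O–C group, which defines an ester, not a ketone. In CH2CONHCH2, the C=O is bonded to nitrogen, which defines an amide, not a ketone. In CH(COOH), the C=O bears an –OH, making it a carboxylic acid rather than a ketone.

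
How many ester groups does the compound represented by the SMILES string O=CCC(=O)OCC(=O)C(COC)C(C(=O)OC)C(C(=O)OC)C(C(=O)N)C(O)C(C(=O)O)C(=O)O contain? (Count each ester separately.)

3

Working along the chain:
  OHC: terminal –CHO: carbonyl C bonded to H and C → aldehyde.
  CH2COOCH2: –C(=O)–O–C with C on the carbonyl side → ester.
  CO: –C(=O)– with carbon on both sides → ketone.
  CH(CH2OCH3): pendant –CH2OCH3: C–O–C linkage → ether.
  CH(COOCH3): pendant –COOCH3: carbonyl C bonded to C and –OCH3 → ester.
  CH(COOCH3): pendant –COOCH3: carbonyl C bonded to C and –OCH3 → ester.
  CH(CONH2): pendant –CONH2: carbonyl C bonded to C and N → amide.
  CH(OH): –OH on an sp³ carbon → alcohol (secondary).
  CH(COOH): pendant –COOH: carbonyl C bonded to C and –OH → carboxylic acid.
  COOH: –COOH: carbonyl C bonded to –OH and C → carboxylic acid (the –OH is not a separate alcohol).
Ester appears at: CH2COOCH2, CH(COOCH3), CH(COOCH3) → 3.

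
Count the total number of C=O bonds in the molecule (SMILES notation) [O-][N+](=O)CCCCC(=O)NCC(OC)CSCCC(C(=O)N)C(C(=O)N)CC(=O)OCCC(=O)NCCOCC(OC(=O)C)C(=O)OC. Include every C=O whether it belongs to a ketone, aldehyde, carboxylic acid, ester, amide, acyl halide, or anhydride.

7

CH2CONHCH2: amide, 1 C=O (running total 1).
CH(CONH2): amide, 1 C=O (running total 2).
CH(CONH2): amide, 1 C=O (running total 3).
CH2COOCH2: ester, 1 C=O (running total 4).
CH2CONHCH2: amide, 1 C=O (running total 5).
CH(OCOCH3): ester, 1 C=O (running total 6).
COOCH3: ester, 1 C=O (running total 7).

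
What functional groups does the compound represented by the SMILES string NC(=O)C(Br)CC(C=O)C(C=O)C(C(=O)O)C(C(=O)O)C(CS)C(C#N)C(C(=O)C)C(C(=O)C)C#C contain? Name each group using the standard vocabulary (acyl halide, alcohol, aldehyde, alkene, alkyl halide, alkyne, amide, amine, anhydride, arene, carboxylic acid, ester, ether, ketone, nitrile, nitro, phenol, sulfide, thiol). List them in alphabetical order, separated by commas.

aldehyde, alkyl halide, alkyne, amide, carboxylic acid, ketone, nitrile, thiol

Working along the chain:
  H2NCO: –C(=O)NH2: carbonyl C bonded to C and to N → amide (the N is not a separate amine).
  CH(Br): halogen on an sp³ carbon → alkyl halide.
  CH(CHO): pendant –CHO: carbonyl C bonded to C and H → aldehyde.
  CH(CHO): pendant –CHO: carbonyl C bonded to C and H → aldehyde.
  CH(COOH): pendant –COOH: carbonyl C bonded to C and –OH → carboxylic acid.
  CH(COOH): pendant –COOH: carbonyl C bonded to C and –OH → carboxylic acid.
  CH(CH2SH): pendant –CH2SH → thiol.
  CH(CN): pendant –C≡N: nitrile.
  CH(COCH3): pendant –COCH3: carbonyl C bonded to two carbons → ketone.
  CH(COCH3): pendant –COCH3: carbonyl C bonded to two carbons → ketone.
  C≡CH: C≡C triple bond → alkyne.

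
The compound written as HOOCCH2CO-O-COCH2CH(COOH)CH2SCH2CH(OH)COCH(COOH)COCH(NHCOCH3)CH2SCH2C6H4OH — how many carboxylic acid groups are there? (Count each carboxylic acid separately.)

3

Taking each segment in turn:
  HOOC: –COOH: carbonyl C bonded to –OH and C → carboxylic acid (the –OH is not a separate alcohol).
  CH2CO-O-COCH2: two acyl groups sharing one oxygen, –C(=O)–O–C(=O)– → anhydride.
  CH(COOH): pendant –COOH: carbonyl C bonded to C and –OH → carboxylic acid.
  CH2SCH2: C–S–C linkage → sulfide (thioether).
  CH(OH): –OH on an sp³ carbon → alcohol (secondary).
  CO: –C(=O)– with carbon on both sides → ketone.
  CH(COOH): pendant –COOH: carbonyl C bonded to C and –OH → carboxylic acid.
  CO: –C(=O)– with carbon on both sides → ketone.
  CH(NHCOCH3): pendant –NHC(=O)CH3: N bonded to a carbonyl → amide (not amine).
  CH2SCH2: C–S–C linkage → sulfide (thioether).
  C6H4OH: –OH attached directly to an aromatic ring → phenol (not alcohol); the ring itself is an arene.
Carboxylic acid appears at: HOOC, CH(COOH), CH(COOH) → 3.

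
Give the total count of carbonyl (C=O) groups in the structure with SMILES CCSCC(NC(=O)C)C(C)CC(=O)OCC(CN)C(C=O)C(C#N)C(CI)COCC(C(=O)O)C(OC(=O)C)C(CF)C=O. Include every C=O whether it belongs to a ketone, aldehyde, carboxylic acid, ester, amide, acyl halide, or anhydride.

6

CH(NHCOCH3): amide, 1 C=O (running total 1).
CH2COOCH2: ester, 1 C=O (running total 2).
CH(CHO): aldehyde, 1 C=O (running total 3).
CH(COOH): carboxylic acid, 1 C=O (running total 4).
CH(OCOCH3): ester, 1 C=O (running total 5).
CHO: aldehyde, 1 C=O (running total 6).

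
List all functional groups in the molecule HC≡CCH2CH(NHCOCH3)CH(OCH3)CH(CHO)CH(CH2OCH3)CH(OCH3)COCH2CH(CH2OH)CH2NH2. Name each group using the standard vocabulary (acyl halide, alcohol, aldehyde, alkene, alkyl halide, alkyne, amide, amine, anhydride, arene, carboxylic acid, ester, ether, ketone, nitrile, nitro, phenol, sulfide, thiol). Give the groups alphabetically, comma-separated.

Taking each segment in turn:
  HC≡C: C≡C triple bond → alkyne.
  CH(NHCOCH3): pendant –NHC(=O)CH3: N bonded to a carbonyl → amide (not amine).
  CH(OCH3): pendant –OCH3: C–O–C with sp³ C, no adjacent C=O → ether.
  CH(CHO): pendant –CHO: carbonyl C bonded to C and H → aldehyde.
  CH(CH2OCH3): pendant –CH2OCH3: C–O–C linkage → ether.
  CH(OCH3): pendant –OCH3: C–O–C with sp³ C, no adjacent C=O → ether.
  CO: –C(=O)– with carbon on both sides → ketone.
  CH(CH2OH): pendant –CH2OH on an sp³ backbone C → alcohol.
  CH2NH2: –NH2 on an sp³ carbon with no adjacent C=O → amine.

alcohol, aldehyde, alkyne, amide, amine, ether, ketone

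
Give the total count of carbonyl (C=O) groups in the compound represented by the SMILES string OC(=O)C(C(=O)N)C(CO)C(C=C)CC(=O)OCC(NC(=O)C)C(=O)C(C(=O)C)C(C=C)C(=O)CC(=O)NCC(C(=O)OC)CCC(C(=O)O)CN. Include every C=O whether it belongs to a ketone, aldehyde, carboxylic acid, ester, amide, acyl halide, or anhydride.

HOOC: carboxylic acid, 1 C=O (running total 1).
CH(CONH2): amide, 1 C=O (running total 2).
CH2COOCH2: ester, 1 C=O (running total 3).
CH(NHCOCH3): amide, 1 C=O (running total 4).
CO: ketone, 1 C=O (running total 5).
CH(COCH3): ketone, 1 C=O (running total 6).
CO: ketone, 1 C=O (running total 7).
CH2CONHCH2: amide, 1 C=O (running total 8).
CH(COOCH3): ester, 1 C=O (running total 9).
CH(COOH): carboxylic acid, 1 C=O (running total 10).

10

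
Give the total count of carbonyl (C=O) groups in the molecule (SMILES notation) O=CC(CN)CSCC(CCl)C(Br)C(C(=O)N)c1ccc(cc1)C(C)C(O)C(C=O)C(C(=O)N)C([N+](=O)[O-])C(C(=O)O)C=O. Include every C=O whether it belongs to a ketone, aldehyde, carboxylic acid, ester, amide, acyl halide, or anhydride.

6

OHC: aldehyde, 1 C=O (running total 1).
CH(CONH2): amide, 1 C=O (running total 2).
CH(CHO): aldehyde, 1 C=O (running total 3).
CH(CONH2): amide, 1 C=O (running total 4).
CH(COOH): carboxylic acid, 1 C=O (running total 5).
CHO: aldehyde, 1 C=O (running total 6).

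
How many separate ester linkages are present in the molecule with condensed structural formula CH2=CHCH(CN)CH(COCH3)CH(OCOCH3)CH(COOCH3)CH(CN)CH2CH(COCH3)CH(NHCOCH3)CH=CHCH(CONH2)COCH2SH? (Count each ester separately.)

2

Reading the structure from left to right:
  CH2=CH: C=C double bond → alkene.
  CH(CN): pendant –C≡N: nitrile.
  CH(COCH3): pendant –COCH3: carbonyl C bonded to two carbons → ketone.
  CH(OCOCH3): pendant –OC(=O)CH3: an acyloxy group → ester.
  CH(COOCH3): pendant –COOCH3: carbonyl C bonded to C and –OCH3 → ester.
  CH(CN): pendant –C≡N: nitrile.
  CH(COCH3): pendant –COCH3: carbonyl C bonded to two carbons → ketone.
  CH(NHCOCH3): pendant –NHC(=O)CH3: N bonded to a carbonyl → amide (not amine).
  CH=CH: C=C double bond → alkene.
  CH(CONH2): pendant –CONH2: carbonyl C bonded to C and N → amide.
  CO: –C(=O)– with carbon on both sides → ketone.
  CH2SH: –SH on an sp³ carbon → thiol.
Ester appears at: CH(OCOCH3), CH(COOCH3) → 2.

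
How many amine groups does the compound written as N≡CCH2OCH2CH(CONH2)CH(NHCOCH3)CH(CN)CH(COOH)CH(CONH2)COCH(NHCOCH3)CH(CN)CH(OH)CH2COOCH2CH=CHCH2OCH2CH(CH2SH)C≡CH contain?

Working along the chain:
  N≡C: N≡C–: carbon triple-bonded to nitrogen → nitrile.
  CH2OCH2: C–O–C with sp³ carbons on both sides and no adjacent C=O → ether.
  CH(CONH2): pendant –CONH2: carbonyl C bonded to C and N → amide.
  CH(NHCOCH3): pendant –NHC(=O)CH3: N bonded to a carbonyl → amide (not amine).
  CH(CN): pendant –C≡N: nitrile.
  CH(COOH): pendant –COOH: carbonyl C bonded to C and –OH → carboxylic acid.
  CH(CONH2): pendant –CONH2: carbonyl C bonded to C and N → amide.
  CO: –C(=O)– with carbon on both sides → ketone.
  CH(NHCOCH3): pendant –NHC(=O)CH3: N bonded to a carbonyl → amide (not amine).
  CH(CN): pendant –C≡N: nitrile.
  CH(OH): –OH on an sp³ carbon → alcohol (secondary).
  CH2COOCH2: –C(=O)–O–C with C on the carbonyl side → ester.
  CH=CH: C=C double bond → alkene.
  CH2OCH2: C–O–C with sp³ carbons on both sides and no adjacent C=O → ether.
  CH(CH2SH): pendant –CH2SH → thiol.
  C≡CH: C≡C triple bond → alkyne.
No segment is a amine: N≡C is nitrile, not amine; CH(CONH2) is amide, not amine; CH(NHCOCH3) is amide, not amine. → 0.

0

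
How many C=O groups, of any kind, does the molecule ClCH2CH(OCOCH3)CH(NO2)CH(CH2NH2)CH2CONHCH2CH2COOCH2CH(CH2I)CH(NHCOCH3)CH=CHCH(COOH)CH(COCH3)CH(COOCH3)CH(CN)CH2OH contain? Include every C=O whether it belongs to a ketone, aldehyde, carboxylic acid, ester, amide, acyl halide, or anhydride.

7

CH(OCOCH3): ester, 1 C=O (running total 1).
CH2CONHCH2: amide, 1 C=O (running total 2).
CH2COOCH2: ester, 1 C=O (running total 3).
CH(NHCOCH3): amide, 1 C=O (running total 4).
CH(COOH): carboxylic acid, 1 C=O (running total 5).
CH(COCH3): ketone, 1 C=O (running total 6).
CH(COOCH3): ester, 1 C=O (running total 7).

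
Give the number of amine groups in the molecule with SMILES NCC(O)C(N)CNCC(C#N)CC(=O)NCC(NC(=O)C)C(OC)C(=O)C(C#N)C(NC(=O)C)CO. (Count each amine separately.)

3

Working along the chain:
  H2NCH2: –NH2 on an sp³ carbon with no adjacent C=O → amine.
  CH(OH): –OH on an sp³ carbon → alcohol (secondary).
  CH(NH2): –NH2 on an sp³ carbon with no adjacent C=O → amine.
  CH2NHCH2: C–N–C with sp³ carbons and no adjacent C=O → amine (secondary).
  CH(CN): pendant –C≡N: nitrile.
  CH2CONHCH2: –C(=O)–N– linkage → amide (the N is not an amine).
  CH(NHCOCH3): pendant –NHC(=O)CH3: N bonded to a carbonyl → amide (not amine).
  CH(OCH3): pendant –OCH3: C–O–C with sp³ C, no adjacent C=O → ether.
  CO: –C(=O)– with carbon on both sides → ketone.
  CH(CN): pendant –C≡N: nitrile.
  CH(NHCOCH3): pendant –NHC(=O)CH3: N bonded to a carbonyl → amide (not amine).
  CH2OH: –OH on an sp³ carbon → alcohol.
Amine appears at: H2NCH2, CH(NH2), CH2NHCH2 → 3.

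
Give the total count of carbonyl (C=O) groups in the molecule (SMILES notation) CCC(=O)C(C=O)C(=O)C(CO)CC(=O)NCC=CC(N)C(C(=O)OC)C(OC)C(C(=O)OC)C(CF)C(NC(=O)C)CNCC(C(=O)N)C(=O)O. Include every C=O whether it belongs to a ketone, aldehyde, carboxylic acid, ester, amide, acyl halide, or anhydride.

9

CO: ketone, 1 C=O (running total 1).
CH(CHO): aldehyde, 1 C=O (running total 2).
CO: ketone, 1 C=O (running total 3).
CH2CONHCH2: amide, 1 C=O (running total 4).
CH(COOCH3): ester, 1 C=O (running total 5).
CH(COOCH3): ester, 1 C=O (running total 6).
CH(NHCOCH3): amide, 1 C=O (running total 7).
CH(CONH2): amide, 1 C=O (running total 8).
COOH: carboxylic acid, 1 C=O (running total 9).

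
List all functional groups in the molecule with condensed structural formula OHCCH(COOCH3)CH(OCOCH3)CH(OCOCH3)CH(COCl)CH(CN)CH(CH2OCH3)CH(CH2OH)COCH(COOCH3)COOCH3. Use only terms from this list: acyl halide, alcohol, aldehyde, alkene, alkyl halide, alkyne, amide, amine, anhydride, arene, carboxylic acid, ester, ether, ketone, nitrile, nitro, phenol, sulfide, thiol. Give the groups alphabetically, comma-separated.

Taking each segment in turn:
  OHC: terminal –CHO: carbonyl C bonded to H and C → aldehyde.
  CH(COOCH3): pendant –COOCH3: carbonyl C bonded to C and –OCH3 → ester.
  CH(OCOCH3): pendant –OC(=O)CH3: an acyloxy group → ester.
  CH(OCOCH3): pendant –OC(=O)CH3: an acyloxy group → ester.
  CH(COCl): pendant –C(=O)X: carbonyl C bonded to C and halogen → acyl halide.
  CH(CN): pendant –C≡N: nitrile.
  CH(CH2OCH3): pendant –CH2OCH3: C–O–C linkage → ether.
  CH(CH2OH): pendant –CH2OH on an sp³ backbone C → alcohol.
  CO: –C(=O)– with carbon on both sides → ketone.
  CH(COOCH3): pendant –COOCH3: carbonyl C bonded to C and –OCH3 → ester.
  COOCH3: –C(=O)OCH3: carbonyl C bonded to C and to –OCH3 → ester (not ketone + ether).

acyl halide, alcohol, aldehyde, ester, ether, ketone, nitrile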